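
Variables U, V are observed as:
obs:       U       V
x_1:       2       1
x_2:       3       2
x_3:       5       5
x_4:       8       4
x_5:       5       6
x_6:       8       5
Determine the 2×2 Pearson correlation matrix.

Step 1 — column means:
  mean(U) = (2 + 3 + 5 + 8 + 5 + 8) / 6 = 31/6 = 5.1667
  mean(V) = (1 + 2 + 5 + 4 + 6 + 5) / 6 = 23/6 = 3.8333

Step 2 — sample variances and covariances s[i,j] = (1/(n-1)) · Σ_k (x_{k,i} - mean_i) · (x_{k,j} - mean_j), with n-1 = 5:
  s[U,U] = ((-3.1667)·(-3.1667) + (-2.1667)·(-2.1667) + (-0.1667)·(-0.1667) + (2.8333)·(2.8333) + (-0.1667)·(-0.1667) + (2.8333)·(2.8333)) / 5 = 30.8333/5 = 6.1667
  s[U,V] = ((-3.1667)·(-2.8333) + (-2.1667)·(-1.8333) + (-0.1667)·(1.1667) + (2.8333)·(0.1667) + (-0.1667)·(2.1667) + (2.8333)·(1.1667)) / 5 = 16.1667/5 = 3.2333
  s[V,V] = ((-2.8333)·(-2.8333) + (-1.8333)·(-1.8333) + (1.1667)·(1.1667) + (0.1667)·(0.1667) + (2.1667)·(2.1667) + (1.1667)·(1.1667)) / 5 = 18.8333/5 = 3.7667
  Sample standard deviations s_i = √(s[i,i]):
  s(U) = √(6.1667) = 2.4833
  s(V) = √(3.7667) = 1.9408

Step 3 — r_{ij} = s_{ij} / (s_i · s_j):
  r[U,U] = 1 (diagonal).
  r[U,V] = 3.2333 / (2.4833 · 1.9408) = 3.2333 / 4.8195 = 0.6709
  r[V,V] = 1 (diagonal).

R is symmetric with unit diagonal. Assembling:

R = [[1, 0.6709],
 [0.6709, 1]]


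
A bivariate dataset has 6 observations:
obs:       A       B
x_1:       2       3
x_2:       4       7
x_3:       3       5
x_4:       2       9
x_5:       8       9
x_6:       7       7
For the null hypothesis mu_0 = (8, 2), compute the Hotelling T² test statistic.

Step 1 — sample mean vector:
  mean(A) = (2 + 4 + 3 + 2 + 8 + 7) / 6 = 26/6 = 4.3333
  mean(B) = (3 + 7 + 5 + 9 + 9 + 7) / 6 = 40/6 = 6.6667
  x̄ = (4.3333, 6.6667),  deviation x̄ - mu_0 = (4.3333, 6.6667) - (8, 2) = (-3.6667, 4.6667).

Step 2 — sample covariance matrix, S[i,j] = (1/(n-1)) · Σ_k (x_{k,i} - mean_i) · (x_{k,j} - mean_j), divisor n-1 = 5:
  S[A,A] = ((-2.3333)·(-2.3333) + (-0.3333)·(-0.3333) + (-1.3333)·(-1.3333) + (-2.3333)·(-2.3333) + (3.6667)·(3.6667) + (2.6667)·(2.6667)) / 5 = 33.3333/5 = 6.6667
  S[A,B] = ((-2.3333)·(-3.6667) + (-0.3333)·(0.3333) + (-1.3333)·(-1.6667) + (-2.3333)·(2.3333) + (3.6667)·(2.3333) + (2.6667)·(0.3333)) / 5 = 14.6667/5 = 2.9333
  S[B,B] = ((-3.6667)·(-3.6667) + (0.3333)·(0.3333) + (-1.6667)·(-1.6667) + (2.3333)·(2.3333) + (2.3333)·(2.3333) + (0.3333)·(0.3333)) / 5 = 27.3333/5 = 5.4667
  S = [[6.6667, 2.9333],
 [2.9333, 5.4667]].

Step 3 — invert S. det(S) = 6.6667·5.4667 - (2.9333)² = 27.84.
  S^{-1} = (1/det) · [[d, -b], [-b, a]] = [[0.1964, -0.1054],
 [-0.1054, 0.2395]].

Step 4 — quadratic form (x̄ - mu_0)^T · S^{-1} · (x̄ - mu_0):
  S^{-1} · (x̄ - mu_0) = (-1.2117, 1.5038),
  (x̄ - mu_0)^T · [...] = (-3.6667)·(-1.2117) + (4.6667)·(1.5038) = 11.4607.

Step 5 — scale by n: T² = 6 · 11.4607 = 68.7644.

T² ≈ 68.7644


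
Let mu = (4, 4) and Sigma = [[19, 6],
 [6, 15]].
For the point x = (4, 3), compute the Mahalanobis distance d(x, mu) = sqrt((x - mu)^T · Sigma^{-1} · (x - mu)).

Step 1 — centre the observation: (x - mu) = (0, -1).

Step 2 — invert Sigma. det(Sigma) = 19·15 - (6)² = 249.
  Sigma^{-1} = (1/det) · [[d, -b], [-b, a]] = [[0.0602, -0.0241],
 [-0.0241, 0.0763]].

Step 3 — form the quadratic (x - mu)^T · Sigma^{-1} · (x - mu):
  Sigma^{-1} · (x - mu) = (0.0241, -0.0763).
  (x - mu)^T · [Sigma^{-1} · (x - mu)] = (0)·(0.0241) + (-1)·(-0.0763) = 0.0763.

Step 4 — take square root: d = √(0.0763) ≈ 0.2762.

d(x, mu) = √(0.0763) ≈ 0.2762


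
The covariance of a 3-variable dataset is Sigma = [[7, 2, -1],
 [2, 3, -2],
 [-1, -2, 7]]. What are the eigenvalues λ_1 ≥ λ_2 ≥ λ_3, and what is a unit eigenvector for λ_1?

Step 1 — characteristic polynomial p(λ) = det(λI - Sigma) = λ³ - tr·λ² + c_1·λ - det, where tr = trace, c_1 = sum of the principal 2×2 minors, det = det(Sigma):
  tr = 7 + 3 + 7 = 17,
  c_1 = (7·3 - (2)²) + (7·7 - (-1)²) + (3·7 - (-2)²) = 17 + 48 + 17 = 82,
  det = 7·(3·7 - (-2)²) - (2)·((2)·7 - (-2)·(-1)) + (-1)·((2)·(-2) - 3·(-1)) = 7·(17) - (2)·(12) + (-1)·(-1) = 96.
  So p(λ) = λ³ - 17λ² + 82λ - 96.
Step 2 — look for an integer root (rational root theorem: any rational root is an integer divisor of 96). Testing λ = 6:
  p(6) = 216 - 612 + 492 - 96 = 0  ✓
  Dividing out (λ - 6): p(λ) = (λ - 6)(λ² - 11λ + 16).
Step 3 — remaining eigenvalues from the quadratic λ² - 11λ + 16 = 0:
  Δ = 11² - 4·16 = 121 - 64 = 57,  λ = (11 ± √57)/2 = (11 ± 7.5498)/2 ≈ 9.2749 or 1.7251.
  Sorted: λ_1 = 9.2749,  λ_2 = 6,  λ_3 = 1.7251  (check: sum = 17 = tr ✓).

Step 4 — unit eigenvector for λ_1 ≈ 9.2749: v spans the null space of (Sigma - λ_1 I), whose rows are
  r_1 = (-2.2749, 2, -1),  r_2 = (2, -6.2749, -2),  r_3 = (-1, -2, -2.2749).
  v is orthogonal to every row, so take v ∝ r_1 × r_2 = ((2)·(-2) - (-1)·(-6.2749), (-1)·(2) - (-2.2749)·(-2), (-2.2749)·(-6.2749) - (2)·(2)) ≈ (-10.2749, -6.5498, 10.2749).
  Rescale (multiply by -1 so the first nonzero entry is positive): u = (10.2749, 6.5498, -10.2749).
  ||u|| = √((10.2749)² + (6.5498)² + (-10.2749)²) = √(254.0482) ≈ 15.9389,  v_1 = u/||u|| ≈ (0.6446, 0.4109, -0.6446) (||v_1|| = 1).

λ_1 = 9.2749,  λ_2 = 6,  λ_3 = 1.7251;  v_1 ≈ (0.6446, 0.4109, -0.6446)


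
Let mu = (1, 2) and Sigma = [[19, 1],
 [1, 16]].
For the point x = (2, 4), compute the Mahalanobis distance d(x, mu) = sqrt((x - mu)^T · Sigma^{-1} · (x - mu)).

Step 1 — centre the observation: (x - mu) = (1, 2).

Step 2 — invert Sigma. det(Sigma) = 19·16 - (1)² = 303.
  Sigma^{-1} = (1/det) · [[d, -b], [-b, a]] = [[0.0528, -0.0033],
 [-0.0033, 0.0627]].

Step 3 — form the quadratic (x - mu)^T · Sigma^{-1} · (x - mu):
  Sigma^{-1} · (x - mu) = (0.0462, 0.1221).
  (x - mu)^T · [Sigma^{-1} · (x - mu)] = (1)·(0.0462) + (2)·(0.1221) = 0.2904.

Step 4 — take square root: d = √(0.2904) ≈ 0.5389.

d(x, mu) = √(0.2904) ≈ 0.5389


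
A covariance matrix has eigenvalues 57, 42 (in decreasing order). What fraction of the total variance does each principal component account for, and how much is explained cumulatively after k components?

Step 1 — total variance = trace(Sigma) = Σ λ_i = 57 + 42 = 99.

Step 2 — fraction explained by component i = λ_i / Σ λ:
  PC1: 57/99 = 0.5758
  PC2: 42/99 = 0.4242

Step 3 — cumulative fraction after k components = (λ_1 + ... + λ_k) / Σ λ:
  k = 1: 57/99 = 0.5758
  k = 2: (57 + 42)/99 = 99/99 = 1

Summary (fraction, with percent):

explained: PC1 0.5758 (57.58%), PC2 0.4242 (42.42%);  cumulative: 0.5758, 1


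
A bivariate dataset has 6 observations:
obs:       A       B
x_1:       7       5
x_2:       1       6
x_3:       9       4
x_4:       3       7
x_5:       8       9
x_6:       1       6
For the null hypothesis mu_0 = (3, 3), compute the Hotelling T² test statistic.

Step 1 — sample mean vector:
  mean(A) = (7 + 1 + 9 + 3 + 8 + 1) / 6 = 29/6 = 4.8333
  mean(B) = (5 + 6 + 4 + 7 + 9 + 6) / 6 = 37/6 = 6.1667
  x̄ = (4.8333, 6.1667),  deviation x̄ - mu_0 = (4.8333, 6.1667) - (3, 3) = (1.8333, 3.1667).

Step 2 — sample covariance matrix, S[i,j] = (1/(n-1)) · Σ_k (x_{k,i} - mean_i) · (x_{k,j} - mean_j), divisor n-1 = 5:
  S[A,A] = ((2.1667)·(2.1667) + (-3.8333)·(-3.8333) + (4.1667)·(4.1667) + (-1.8333)·(-1.8333) + (3.1667)·(3.1667) + (-3.8333)·(-3.8333)) / 5 = 64.8333/5 = 12.9667
  S[A,B] = ((2.1667)·(-1.1667) + (-3.8333)·(-0.1667) + (4.1667)·(-2.1667) + (-1.8333)·(0.8333) + (3.1667)·(2.8333) + (-3.8333)·(-0.1667)) / 5 = -2.8333/5 = -0.5667
  S[B,B] = ((-1.1667)·(-1.1667) + (-0.1667)·(-0.1667) + (-2.1667)·(-2.1667) + (0.8333)·(0.8333) + (2.8333)·(2.8333) + (-0.1667)·(-0.1667)) / 5 = 14.8333/5 = 2.9667
  S = [[12.9667, -0.5667],
 [-0.5667, 2.9667]].

Step 3 — invert S. det(S) = 12.9667·2.9667 - (-0.5667)² = 38.1467.
  S^{-1} = (1/det) · [[d, -b], [-b, a]] = [[0.0778, 0.0149],
 [0.0149, 0.3399]].

Step 4 — quadratic form (x̄ - mu_0)^T · S^{-1} · (x̄ - mu_0):
  S^{-1} · (x̄ - mu_0) = (0.1896, 1.1036),
  (x̄ - mu_0)^T · [...] = (1.8333)·(0.1896) + (3.1667)·(1.1036) = 3.8425.

Step 5 — scale by n: T² = 6 · 3.8425 = 23.0549.

T² ≈ 23.0549


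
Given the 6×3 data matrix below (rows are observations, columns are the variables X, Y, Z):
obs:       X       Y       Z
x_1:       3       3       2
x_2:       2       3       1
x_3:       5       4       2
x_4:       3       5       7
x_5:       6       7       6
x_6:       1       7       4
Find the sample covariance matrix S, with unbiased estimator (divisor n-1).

Step 1 — column means:
  mean(X) = (3 + 2 + 5 + 3 + 6 + 1) / 6 = 20/6 = 3.3333
  mean(Y) = (3 + 3 + 4 + 5 + 7 + 7) / 6 = 29/6 = 4.8333
  mean(Z) = (2 + 1 + 2 + 7 + 6 + 4) / 6 = 22/6 = 3.6667

Step 2 — sample covariance S[i,j] = (1/(n-1)) · Σ_k (x_{k,i} - mean_i) · (x_{k,j} - mean_j), with n-1 = 5.
  S[X,X] = ((-0.3333)·(-0.3333) + (-1.3333)·(-1.3333) + (1.6667)·(1.6667) + (-0.3333)·(-0.3333) + (2.6667)·(2.6667) + (-2.3333)·(-2.3333)) / 5 = 17.3333/5 = 3.4667
  S[X,Y] = ((-0.3333)·(-1.8333) + (-1.3333)·(-1.8333) + (1.6667)·(-0.8333) + (-0.3333)·(0.1667) + (2.6667)·(2.1667) + (-2.3333)·(2.1667)) / 5 = 2.3333/5 = 0.4667
  S[X,Z] = ((-0.3333)·(-1.6667) + (-1.3333)·(-2.6667) + (1.6667)·(-1.6667) + (-0.3333)·(3.3333) + (2.6667)·(2.3333) + (-2.3333)·(0.3333)) / 5 = 5.6667/5 = 1.1333
  S[Y,Y] = ((-1.8333)·(-1.8333) + (-1.8333)·(-1.8333) + (-0.8333)·(-0.8333) + (0.1667)·(0.1667) + (2.1667)·(2.1667) + (2.1667)·(2.1667)) / 5 = 16.8333/5 = 3.3667
  S[Y,Z] = ((-1.8333)·(-1.6667) + (-1.8333)·(-2.6667) + (-0.8333)·(-1.6667) + (0.1667)·(3.3333) + (2.1667)·(2.3333) + (2.1667)·(0.3333)) / 5 = 15.6667/5 = 3.1333
  S[Z,Z] = ((-1.6667)·(-1.6667) + (-2.6667)·(-2.6667) + (-1.6667)·(-1.6667) + (3.3333)·(3.3333) + (2.3333)·(2.3333) + (0.3333)·(0.3333)) / 5 = 29.3333/5 = 5.8667

S is symmetric (S[j,i] = S[i,j]). Assembling:

S = [[3.4667, 0.4667, 1.1333],
 [0.4667, 3.3667, 3.1333],
 [1.1333, 3.1333, 5.8667]]


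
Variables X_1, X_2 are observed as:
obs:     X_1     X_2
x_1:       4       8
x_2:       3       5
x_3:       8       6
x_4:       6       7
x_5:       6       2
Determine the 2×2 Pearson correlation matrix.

Step 1 — column means:
  mean(X_1) = (4 + 3 + 8 + 6 + 6) / 5 = 27/5 = 5.4
  mean(X_2) = (8 + 5 + 6 + 7 + 2) / 5 = 28/5 = 5.6

Step 2 — sample variances and covariances s[i,j] = (1/(n-1)) · Σ_k (x_{k,i} - mean_i) · (x_{k,j} - mean_j), with n-1 = 4:
  s[X_1,X_1] = ((-1.4)·(-1.4) + (-2.4)·(-2.4) + (2.6)·(2.6) + (0.6)·(0.6) + (0.6)·(0.6)) / 4 = 15.2/4 = 3.8
  s[X_1,X_2] = ((-1.4)·(2.4) + (-2.4)·(-0.6) + (2.6)·(0.4) + (0.6)·(1.4) + (0.6)·(-3.6)) / 4 = -2.2/4 = -0.55
  s[X_2,X_2] = ((2.4)·(2.4) + (-0.6)·(-0.6) + (0.4)·(0.4) + (1.4)·(1.4) + (-3.6)·(-3.6)) / 4 = 21.2/4 = 5.3
  Sample standard deviations s_i = √(s[i,i]):
  s(X_1) = √(3.8) = 1.9494
  s(X_2) = √(5.3) = 2.3022

Step 3 — r_{ij} = s_{ij} / (s_i · s_j):
  r[X_1,X_1] = 1 (diagonal).
  r[X_1,X_2] = -0.55 / (1.9494 · 2.3022) = -0.55 / 4.4878 = -0.1226
  r[X_2,X_2] = 1 (diagonal).

R is symmetric with unit diagonal. Assembling:

R = [[1, -0.1226],
 [-0.1226, 1]]


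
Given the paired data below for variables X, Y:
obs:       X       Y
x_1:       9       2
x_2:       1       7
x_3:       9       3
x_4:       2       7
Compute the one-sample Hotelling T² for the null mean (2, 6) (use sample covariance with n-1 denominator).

Step 1 — sample mean vector:
  mean(X) = (9 + 1 + 9 + 2) / 4 = 21/4 = 5.25
  mean(Y) = (2 + 7 + 3 + 7) / 4 = 19/4 = 4.75
  x̄ = (5.25, 4.75),  deviation x̄ - mu_0 = (5.25, 4.75) - (2, 6) = (3.25, -1.25).

Step 2 — sample covariance matrix, S[i,j] = (1/(n-1)) · Σ_k (x_{k,i} - mean_i) · (x_{k,j} - mean_j), divisor n-1 = 3:
  S[X,X] = ((3.75)·(3.75) + (-4.25)·(-4.25) + (3.75)·(3.75) + (-3.25)·(-3.25)) / 3 = 56.75/3 = 18.9167
  S[X,Y] = ((3.75)·(-2.75) + (-4.25)·(2.25) + (3.75)·(-1.75) + (-3.25)·(2.25)) / 3 = -33.75/3 = -11.25
  S[Y,Y] = ((-2.75)·(-2.75) + (2.25)·(2.25) + (-1.75)·(-1.75) + (2.25)·(2.25)) / 3 = 20.75/3 = 6.9167
  S = [[18.9167, -11.25],
 [-11.25, 6.9167]].

Step 3 — invert S. det(S) = 18.9167·6.9167 - (-11.25)² = 4.2778.
  S^{-1} = (1/det) · [[d, -b], [-b, a]] = [[1.6169, 2.6299],
 [2.6299, 4.4221]].

Step 4 — quadratic form (x̄ - mu_0)^T · S^{-1} · (x̄ - mu_0):
  S^{-1} · (x̄ - mu_0) = (1.9675, 3.0195),
  (x̄ - mu_0)^T · [...] = (3.25)·(1.9675) + (-1.25)·(3.0195) = 2.6201.

Step 5 — scale by n: T² = 4 · 2.6201 = 10.4805.

T² ≈ 10.4805


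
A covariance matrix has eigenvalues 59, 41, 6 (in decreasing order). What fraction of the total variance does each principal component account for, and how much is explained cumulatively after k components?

Step 1 — total variance = trace(Sigma) = Σ λ_i = 59 + 41 + 6 = 106.

Step 2 — fraction explained by component i = λ_i / Σ λ:
  PC1: 59/106 = 0.5566
  PC2: 41/106 = 0.3868
  PC3: 6/106 = 0.0566

Step 3 — cumulative fraction after k components = (λ_1 + ... + λ_k) / Σ λ:
  k = 1: 59/106 = 0.5566
  k = 2: (59 + 41)/106 = 100/106 = 0.9434
  k = 3: (59 + 41 + 6)/106 = 106/106 = 1

Summary (fraction, with percent):

explained: PC1 0.5566 (55.66%), PC2 0.3868 (38.68%), PC3 0.0566 (5.66%);  cumulative: 0.5566, 0.9434, 1


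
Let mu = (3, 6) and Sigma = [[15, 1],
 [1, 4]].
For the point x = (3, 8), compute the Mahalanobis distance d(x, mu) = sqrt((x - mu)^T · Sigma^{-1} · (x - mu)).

Step 1 — centre the observation: (x - mu) = (0, 2).

Step 2 — invert Sigma. det(Sigma) = 15·4 - (1)² = 59.
  Sigma^{-1} = (1/det) · [[d, -b], [-b, a]] = [[0.0678, -0.0169],
 [-0.0169, 0.2542]].

Step 3 — form the quadratic (x - mu)^T · Sigma^{-1} · (x - mu):
  Sigma^{-1} · (x - mu) = (-0.0339, 0.5085).
  (x - mu)^T · [Sigma^{-1} · (x - mu)] = (0)·(-0.0339) + (2)·(0.5085) = 1.0169.

Step 4 — take square root: d = √(1.0169) ≈ 1.0084.

d(x, mu) = √(1.0169) ≈ 1.0084


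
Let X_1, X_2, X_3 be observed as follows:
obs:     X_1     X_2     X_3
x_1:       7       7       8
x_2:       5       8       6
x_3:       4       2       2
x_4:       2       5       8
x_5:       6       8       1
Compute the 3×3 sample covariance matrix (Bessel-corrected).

Step 1 — column means:
  mean(X_1) = (7 + 5 + 4 + 2 + 6) / 5 = 24/5 = 4.8
  mean(X_2) = (7 + 8 + 2 + 5 + 8) / 5 = 30/5 = 6
  mean(X_3) = (8 + 6 + 2 + 8 + 1) / 5 = 25/5 = 5

Step 2 — sample covariance S[i,j] = (1/(n-1)) · Σ_k (x_{k,i} - mean_i) · (x_{k,j} - mean_j), with n-1 = 4.
  S[X_1,X_1] = ((2.2)·(2.2) + (0.2)·(0.2) + (-0.8)·(-0.8) + (-2.8)·(-2.8) + (1.2)·(1.2)) / 4 = 14.8/4 = 3.7
  S[X_1,X_2] = ((2.2)·(1) + (0.2)·(2) + (-0.8)·(-4) + (-2.8)·(-1) + (1.2)·(2)) / 4 = 11/4 = 2.75
  S[X_1,X_3] = ((2.2)·(3) + (0.2)·(1) + (-0.8)·(-3) + (-2.8)·(3) + (1.2)·(-4)) / 4 = -4/4 = -1
  S[X_2,X_2] = ((1)·(1) + (2)·(2) + (-4)·(-4) + (-1)·(-1) + (2)·(2)) / 4 = 26/4 = 6.5
  S[X_2,X_3] = ((1)·(3) + (2)·(1) + (-4)·(-3) + (-1)·(3) + (2)·(-4)) / 4 = 6/4 = 1.5
  S[X_3,X_3] = ((3)·(3) + (1)·(1) + (-3)·(-3) + (3)·(3) + (-4)·(-4)) / 4 = 44/4 = 11

S is symmetric (S[j,i] = S[i,j]). Assembling:

S = [[3.7, 2.75, -1],
 [2.75, 6.5, 1.5],
 [-1, 1.5, 11]]


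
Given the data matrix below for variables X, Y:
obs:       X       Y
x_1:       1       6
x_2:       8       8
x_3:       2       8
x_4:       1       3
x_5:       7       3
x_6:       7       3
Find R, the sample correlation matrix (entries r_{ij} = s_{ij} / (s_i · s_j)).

Step 1 — column means:
  mean(X) = (1 + 8 + 2 + 1 + 7 + 7) / 6 = 26/6 = 4.3333
  mean(Y) = (6 + 8 + 8 + 3 + 3 + 3) / 6 = 31/6 = 5.1667

Step 2 — sample variances and covariances s[i,j] = (1/(n-1)) · Σ_k (x_{k,i} - mean_i) · (x_{k,j} - mean_j), with n-1 = 5:
  s[X,X] = ((-3.3333)·(-3.3333) + (3.6667)·(3.6667) + (-2.3333)·(-2.3333) + (-3.3333)·(-3.3333) + (2.6667)·(2.6667) + (2.6667)·(2.6667)) / 5 = 55.3333/5 = 11.0667
  s[X,Y] = ((-3.3333)·(0.8333) + (3.6667)·(2.8333) + (-2.3333)·(2.8333) + (-3.3333)·(-2.1667) + (2.6667)·(-2.1667) + (2.6667)·(-2.1667)) / 5 = -3.3333/5 = -0.6667
  s[Y,Y] = ((0.8333)·(0.8333) + (2.8333)·(2.8333) + (2.8333)·(2.8333) + (-2.1667)·(-2.1667) + (-2.1667)·(-2.1667) + (-2.1667)·(-2.1667)) / 5 = 30.8333/5 = 6.1667
  Sample standard deviations s_i = √(s[i,i]):
  s(X) = √(11.0667) = 3.3267
  s(Y) = √(6.1667) = 2.4833

Step 3 — r_{ij} = s_{ij} / (s_i · s_j):
  r[X,X] = 1 (diagonal).
  r[X,Y] = -0.6667 / (3.3267 · 2.4833) = -0.6667 / 8.261 = -0.0807
  r[Y,Y] = 1 (diagonal).

R is symmetric with unit diagonal. Assembling:

R = [[1, -0.0807],
 [-0.0807, 1]]


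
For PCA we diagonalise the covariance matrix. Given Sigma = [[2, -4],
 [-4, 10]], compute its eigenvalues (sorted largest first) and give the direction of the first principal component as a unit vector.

Step 1 — characteristic polynomial of 2×2 Sigma:
  det(Sigma - λI) = λ² - trace · λ + det = 0.
  trace = 2 + 10 = 12, det = 2·10 - (-4)² = 4.
Step 2 — discriminant:
  Δ = trace² - 4·det = 144 - 16 = 128.
Step 3 — eigenvalues:
  λ = (trace ± √Δ)/2 = (12 ± 11.3137)/2,
  λ_1 = 11.6569,  λ_2 = 0.3431.

Step 4 — unit eigenvector for λ_1: solve (Sigma - λ_1 I)v = 0. First row:
  (2 - 11.6569)·v_x + (-4)·v_y = 0, i.e. (-9.6569)·v_x + (-4)·v_y = 0,
  so v ∝ (b, λ_1 - a) = (-4, 9.6569); multiply by -1 so the first entry is positive: u = (4, -9.6569).
  ||u|| = √((4)² + (-9.6569)²) = √(109.2548) ≈ 10.4525,
  v_1 = u/||u|| ≈ (0.3827, -0.9239) (||v_1|| = 1).

λ_1 = 11.6569,  λ_2 = 0.3431;  v_1 ≈ (0.3827, -0.9239)


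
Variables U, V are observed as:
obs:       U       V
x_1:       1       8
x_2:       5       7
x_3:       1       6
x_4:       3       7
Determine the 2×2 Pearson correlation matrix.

Step 1 — column means:
  mean(U) = (1 + 5 + 1 + 3) / 4 = 10/4 = 2.5
  mean(V) = (8 + 7 + 6 + 7) / 4 = 28/4 = 7

Step 2 — sample variances and covariances s[i,j] = (1/(n-1)) · Σ_k (x_{k,i} - mean_i) · (x_{k,j} - mean_j), with n-1 = 3:
  s[U,U] = ((-1.5)·(-1.5) + (2.5)·(2.5) + (-1.5)·(-1.5) + (0.5)·(0.5)) / 3 = 11/3 = 3.6667
  s[U,V] = ((-1.5)·(1) + (2.5)·(0) + (-1.5)·(-1) + (0.5)·(0)) / 3 = 0/3 = 0
  s[V,V] = ((1)·(1) + (0)·(0) + (-1)·(-1) + (0)·(0)) / 3 = 2/3 = 0.6667
  Sample standard deviations s_i = √(s[i,i]):
  s(U) = √(3.6667) = 1.9149
  s(V) = √(0.6667) = 0.8165

Step 3 — r_{ij} = s_{ij} / (s_i · s_j):
  r[U,U] = 1 (diagonal).
  r[U,V] = 0 / (1.9149 · 0.8165) = 0 / 1.5635 = 0
  r[V,V] = 1 (diagonal).

R is symmetric with unit diagonal. Assembling:

R = [[1, 0],
 [0, 1]]


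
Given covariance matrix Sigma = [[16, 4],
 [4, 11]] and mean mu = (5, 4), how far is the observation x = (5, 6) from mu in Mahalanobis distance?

Step 1 — centre the observation: (x - mu) = (0, 2).

Step 2 — invert Sigma. det(Sigma) = 16·11 - (4)² = 160.
  Sigma^{-1} = (1/det) · [[d, -b], [-b, a]] = [[0.0688, -0.025],
 [-0.025, 0.1]].

Step 3 — form the quadratic (x - mu)^T · Sigma^{-1} · (x - mu):
  Sigma^{-1} · (x - mu) = (-0.05, 0.2).
  (x - mu)^T · [Sigma^{-1} · (x - mu)] = (0)·(-0.05) + (2)·(0.2) = 0.4.

Step 4 — take square root: d = √(0.4) ≈ 0.6325.

d(x, mu) = √(0.4) ≈ 0.6325


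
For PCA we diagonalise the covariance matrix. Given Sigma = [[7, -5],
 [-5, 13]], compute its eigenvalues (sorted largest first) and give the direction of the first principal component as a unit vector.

Step 1 — characteristic polynomial of 2×2 Sigma:
  det(Sigma - λI) = λ² - trace · λ + det = 0.
  trace = 7 + 13 = 20, det = 7·13 - (-5)² = 66.
Step 2 — discriminant:
  Δ = trace² - 4·det = 400 - 264 = 136.
Step 3 — eigenvalues:
  λ = (trace ± √Δ)/2 = (20 ± 11.6619)/2,
  λ_1 = 15.831,  λ_2 = 4.169.

Step 4 — unit eigenvector for λ_1: solve (Sigma - λ_1 I)v = 0. First row:
  (7 - 15.831)·v_x + (-5)·v_y = 0, i.e. (-8.831)·v_x + (-5)·v_y = 0,
  so v ∝ (b, λ_1 - a) = (-5, 8.831); multiply by -1 so the first entry is positive: u = (5, -8.831).
  ||u|| = √((5)² + (-8.831)²) = √(102.9857) ≈ 10.1482,
  v_1 = u/||u|| ≈ (0.4927, -0.8702) (||v_1|| = 1).

λ_1 = 15.831,  λ_2 = 4.169;  v_1 ≈ (0.4927, -0.8702)


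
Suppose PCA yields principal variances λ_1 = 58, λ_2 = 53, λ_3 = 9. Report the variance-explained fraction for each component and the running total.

Step 1 — total variance = trace(Sigma) = Σ λ_i = 58 + 53 + 9 = 120.

Step 2 — fraction explained by component i = λ_i / Σ λ:
  PC1: 58/120 = 0.4833
  PC2: 53/120 = 0.4417
  PC3: 9/120 = 0.075

Step 3 — cumulative fraction after k components = (λ_1 + ... + λ_k) / Σ λ:
  k = 1: 58/120 = 0.4833
  k = 2: (58 + 53)/120 = 111/120 = 0.925
  k = 3: (58 + 53 + 9)/120 = 120/120 = 1

Summary (fraction, with percent):

explained: PC1 0.4833 (48.33%), PC2 0.4417 (44.17%), PC3 0.075 (7.5%);  cumulative: 0.4833, 0.925, 1


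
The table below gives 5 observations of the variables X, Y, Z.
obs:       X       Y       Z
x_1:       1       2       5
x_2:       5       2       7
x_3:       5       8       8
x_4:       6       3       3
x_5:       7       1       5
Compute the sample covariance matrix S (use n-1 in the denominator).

Step 1 — column means:
  mean(X) = (1 + 5 + 5 + 6 + 7) / 5 = 24/5 = 4.8
  mean(Y) = (2 + 2 + 8 + 3 + 1) / 5 = 16/5 = 3.2
  mean(Z) = (5 + 7 + 8 + 3 + 5) / 5 = 28/5 = 5.6

Step 2 — sample covariance S[i,j] = (1/(n-1)) · Σ_k (x_{k,i} - mean_i) · (x_{k,j} - mean_j), with n-1 = 4.
  S[X,X] = ((-3.8)·(-3.8) + (0.2)·(0.2) + (0.2)·(0.2) + (1.2)·(1.2) + (2.2)·(2.2)) / 4 = 20.8/4 = 5.2
  S[X,Y] = ((-3.8)·(-1.2) + (0.2)·(-1.2) + (0.2)·(4.8) + (1.2)·(-0.2) + (2.2)·(-2.2)) / 4 = 0.2/4 = 0.05
  S[X,Z] = ((-3.8)·(-0.6) + (0.2)·(1.4) + (0.2)·(2.4) + (1.2)·(-2.6) + (2.2)·(-0.6)) / 4 = -1.4/4 = -0.35
  S[Y,Y] = ((-1.2)·(-1.2) + (-1.2)·(-1.2) + (4.8)·(4.8) + (-0.2)·(-0.2) + (-2.2)·(-2.2)) / 4 = 30.8/4 = 7.7
  S[Y,Z] = ((-1.2)·(-0.6) + (-1.2)·(1.4) + (4.8)·(2.4) + (-0.2)·(-2.6) + (-2.2)·(-0.6)) / 4 = 12.4/4 = 3.1
  S[Z,Z] = ((-0.6)·(-0.6) + (1.4)·(1.4) + (2.4)·(2.4) + (-2.6)·(-2.6) + (-0.6)·(-0.6)) / 4 = 15.2/4 = 3.8

S is symmetric (S[j,i] = S[i,j]). Assembling:

S = [[5.2, 0.05, -0.35],
 [0.05, 7.7, 3.1],
 [-0.35, 3.1, 3.8]]


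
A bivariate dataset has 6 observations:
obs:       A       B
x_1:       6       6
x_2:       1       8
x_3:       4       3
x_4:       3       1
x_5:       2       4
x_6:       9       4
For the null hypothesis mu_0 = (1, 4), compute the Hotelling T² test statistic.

Step 1 — sample mean vector:
  mean(A) = (6 + 1 + 4 + 3 + 2 + 9) / 6 = 25/6 = 4.1667
  mean(B) = (6 + 8 + 3 + 1 + 4 + 4) / 6 = 26/6 = 4.3333
  x̄ = (4.1667, 4.3333),  deviation x̄ - mu_0 = (4.1667, 4.3333) - (1, 4) = (3.1667, 0.3333).

Step 2 — sample covariance matrix, S[i,j] = (1/(n-1)) · Σ_k (x_{k,i} - mean_i) · (x_{k,j} - mean_j), divisor n-1 = 5:
  S[A,A] = ((1.8333)·(1.8333) + (-3.1667)·(-3.1667) + (-0.1667)·(-0.1667) + (-1.1667)·(-1.1667) + (-2.1667)·(-2.1667) + (4.8333)·(4.8333)) / 5 = 42.8333/5 = 8.5667
  S[A,B] = ((1.8333)·(1.6667) + (-3.1667)·(3.6667) + (-0.1667)·(-1.3333) + (-1.1667)·(-3.3333) + (-2.1667)·(-0.3333) + (4.8333)·(-0.3333)) / 5 = -5.3333/5 = -1.0667
  S[B,B] = ((1.6667)·(1.6667) + (3.6667)·(3.6667) + (-1.3333)·(-1.3333) + (-3.3333)·(-3.3333) + (-0.3333)·(-0.3333) + (-0.3333)·(-0.3333)) / 5 = 29.3333/5 = 5.8667
  S = [[8.5667, -1.0667],
 [-1.0667, 5.8667]].

Step 3 — invert S. det(S) = 8.5667·5.8667 - (-1.0667)² = 49.12.
  S^{-1} = (1/det) · [[d, -b], [-b, a]] = [[0.1194, 0.0217],
 [0.0217, 0.1744]].

Step 4 — quadratic form (x̄ - mu_0)^T · S^{-1} · (x̄ - mu_0):
  S^{-1} · (x̄ - mu_0) = (0.3855, 0.1269),
  (x̄ - mu_0)^T · [...] = (3.1667)·(0.3855) + (0.3333)·(0.1269) = 1.2629.

Step 5 — scale by n: T² = 6 · 1.2629 = 7.5774.

T² ≈ 7.5774


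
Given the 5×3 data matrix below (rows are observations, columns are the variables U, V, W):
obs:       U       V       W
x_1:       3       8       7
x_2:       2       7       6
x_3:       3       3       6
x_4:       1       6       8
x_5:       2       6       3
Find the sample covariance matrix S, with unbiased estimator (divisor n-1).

Step 1 — column means:
  mean(U) = (3 + 2 + 3 + 1 + 2) / 5 = 11/5 = 2.2
  mean(V) = (8 + 7 + 3 + 6 + 6) / 5 = 30/5 = 6
  mean(W) = (7 + 6 + 6 + 8 + 3) / 5 = 30/5 = 6

Step 2 — sample covariance S[i,j] = (1/(n-1)) · Σ_k (x_{k,i} - mean_i) · (x_{k,j} - mean_j), with n-1 = 4.
  S[U,U] = ((0.8)·(0.8) + (-0.2)·(-0.2) + (0.8)·(0.8) + (-1.2)·(-1.2) + (-0.2)·(-0.2)) / 4 = 2.8/4 = 0.7
  S[U,V] = ((0.8)·(2) + (-0.2)·(1) + (0.8)·(-3) + (-1.2)·(0) + (-0.2)·(0)) / 4 = -1/4 = -0.25
  S[U,W] = ((0.8)·(1) + (-0.2)·(0) + (0.8)·(0) + (-1.2)·(2) + (-0.2)·(-3)) / 4 = -1/4 = -0.25
  S[V,V] = ((2)·(2) + (1)·(1) + (-3)·(-3) + (0)·(0) + (0)·(0)) / 4 = 14/4 = 3.5
  S[V,W] = ((2)·(1) + (1)·(0) + (-3)·(0) + (0)·(2) + (0)·(-3)) / 4 = 2/4 = 0.5
  S[W,W] = ((1)·(1) + (0)·(0) + (0)·(0) + (2)·(2) + (-3)·(-3)) / 4 = 14/4 = 3.5

S is symmetric (S[j,i] = S[i,j]). Assembling:

S = [[0.7, -0.25, -0.25],
 [-0.25, 3.5, 0.5],
 [-0.25, 0.5, 3.5]]


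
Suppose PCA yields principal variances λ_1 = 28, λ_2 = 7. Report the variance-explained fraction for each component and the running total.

Step 1 — total variance = trace(Sigma) = Σ λ_i = 28 + 7 = 35.

Step 2 — fraction explained by component i = λ_i / Σ λ:
  PC1: 28/35 = 0.8
  PC2: 7/35 = 0.2

Step 3 — cumulative fraction after k components = (λ_1 + ... + λ_k) / Σ λ:
  k = 1: 28/35 = 0.8
  k = 2: (28 + 7)/35 = 35/35 = 1

Summary (fraction, with percent):

explained: PC1 0.8 (80%), PC2 0.2 (20%);  cumulative: 0.8, 1


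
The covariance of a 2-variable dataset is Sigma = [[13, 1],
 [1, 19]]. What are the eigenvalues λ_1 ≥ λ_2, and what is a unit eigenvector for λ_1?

Step 1 — characteristic polynomial of 2×2 Sigma:
  det(Sigma - λI) = λ² - trace · λ + det = 0.
  trace = 13 + 19 = 32, det = 13·19 - (1)² = 246.
Step 2 — discriminant:
  Δ = trace² - 4·det = 1024 - 984 = 40.
Step 3 — eigenvalues:
  λ = (trace ± √Δ)/2 = (32 ± 6.3246)/2,
  λ_1 = 19.1623,  λ_2 = 12.8377.

Step 4 — unit eigenvector for λ_1: solve (Sigma - λ_1 I)v = 0. First row:
  (13 - 19.1623)·v_x + (1)·v_y = 0, i.e. (-6.1623)·v_x + (1)·v_y = 0,
  so v ∝ (b, λ_1 - a) = (1, 6.1623) = u.
  ||u|| = √((1)² + (6.1623)²) = √(38.9737) ≈ 6.2429,
  v_1 = u/||u|| ≈ (0.1602, 0.9871) (||v_1|| = 1).

λ_1 = 19.1623,  λ_2 = 12.8377;  v_1 ≈ (0.1602, 0.9871)


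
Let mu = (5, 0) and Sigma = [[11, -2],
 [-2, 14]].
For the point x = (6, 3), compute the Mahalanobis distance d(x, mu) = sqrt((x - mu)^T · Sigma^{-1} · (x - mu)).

Step 1 — centre the observation: (x - mu) = (1, 3).

Step 2 — invert Sigma. det(Sigma) = 11·14 - (-2)² = 150.
  Sigma^{-1} = (1/det) · [[d, -b], [-b, a]] = [[0.0933, 0.0133],
 [0.0133, 0.0733]].

Step 3 — form the quadratic (x - mu)^T · Sigma^{-1} · (x - mu):
  Sigma^{-1} · (x - mu) = (0.1333, 0.2333).
  (x - mu)^T · [Sigma^{-1} · (x - mu)] = (1)·(0.1333) + (3)·(0.2333) = 0.8333.

Step 4 — take square root: d = √(0.8333) ≈ 0.9129.

d(x, mu) = √(0.8333) ≈ 0.9129


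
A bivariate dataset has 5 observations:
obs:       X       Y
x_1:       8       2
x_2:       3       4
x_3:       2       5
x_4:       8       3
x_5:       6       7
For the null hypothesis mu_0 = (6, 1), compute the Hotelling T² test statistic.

Step 1 — sample mean vector:
  mean(X) = (8 + 3 + 2 + 8 + 6) / 5 = 27/5 = 5.4
  mean(Y) = (2 + 4 + 5 + 3 + 7) / 5 = 21/5 = 4.2
  x̄ = (5.4, 4.2),  deviation x̄ - mu_0 = (5.4, 4.2) - (6, 1) = (-0.6, 3.2).

Step 2 — sample covariance matrix, S[i,j] = (1/(n-1)) · Σ_k (x_{k,i} - mean_i) · (x_{k,j} - mean_j), divisor n-1 = 4:
  S[X,X] = ((2.6)·(2.6) + (-2.4)·(-2.4) + (-3.4)·(-3.4) + (2.6)·(2.6) + (0.6)·(0.6)) / 4 = 31.2/4 = 7.8
  S[X,Y] = ((2.6)·(-2.2) + (-2.4)·(-0.2) + (-3.4)·(0.8) + (2.6)·(-1.2) + (0.6)·(2.8)) / 4 = -9.4/4 = -2.35
  S[Y,Y] = ((-2.2)·(-2.2) + (-0.2)·(-0.2) + (0.8)·(0.8) + (-1.2)·(-1.2) + (2.8)·(2.8)) / 4 = 14.8/4 = 3.7
  S = [[7.8, -2.35],
 [-2.35, 3.7]].

Step 3 — invert S. det(S) = 7.8·3.7 - (-2.35)² = 23.3375.
  S^{-1} = (1/det) · [[d, -b], [-b, a]] = [[0.1585, 0.1007],
 [0.1007, 0.3342]].

Step 4 — quadratic form (x̄ - mu_0)^T · S^{-1} · (x̄ - mu_0):
  S^{-1} · (x̄ - mu_0) = (0.2271, 1.0091),
  (x̄ - mu_0)^T · [...] = (-0.6)·(0.2271) + (3.2)·(1.0091) = 3.0929.

Step 5 — scale by n: T² = 5 · 3.0929 = 15.4644.

T² ≈ 15.4644


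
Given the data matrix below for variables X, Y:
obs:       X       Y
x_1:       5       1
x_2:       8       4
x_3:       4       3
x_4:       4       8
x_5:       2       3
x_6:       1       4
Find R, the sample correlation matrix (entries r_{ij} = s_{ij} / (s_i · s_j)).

Step 1 — column means:
  mean(X) = (5 + 8 + 4 + 4 + 2 + 1) / 6 = 24/6 = 4
  mean(Y) = (1 + 4 + 3 + 8 + 3 + 4) / 6 = 23/6 = 3.8333

Step 2 — sample variances and covariances s[i,j] = (1/(n-1)) · Σ_k (x_{k,i} - mean_i) · (x_{k,j} - mean_j), with n-1 = 5:
  s[X,X] = ((1)·(1) + (4)·(4) + (0)·(0) + (0)·(0) + (-2)·(-2) + (-3)·(-3)) / 5 = 30/5 = 6
  s[X,Y] = ((1)·(-2.8333) + (4)·(0.1667) + (0)·(-0.8333) + (0)·(4.1667) + (-2)·(-0.8333) + (-3)·(0.1667)) / 5 = -1/5 = -0.2
  s[Y,Y] = ((-2.8333)·(-2.8333) + (0.1667)·(0.1667) + (-0.8333)·(-0.8333) + (4.1667)·(4.1667) + (-0.8333)·(-0.8333) + (0.1667)·(0.1667)) / 5 = 26.8333/5 = 5.3667
  Sample standard deviations s_i = √(s[i,i]):
  s(X) = √(6) = 2.4495
  s(Y) = √(5.3667) = 2.3166

Step 3 — r_{ij} = s_{ij} / (s_i · s_j):
  r[X,X] = 1 (diagonal).
  r[X,Y] = -0.2 / (2.4495 · 2.3166) = -0.2 / 5.6745 = -0.0352
  r[Y,Y] = 1 (diagonal).

R is symmetric with unit diagonal. Assembling:

R = [[1, -0.0352],
 [-0.0352, 1]]


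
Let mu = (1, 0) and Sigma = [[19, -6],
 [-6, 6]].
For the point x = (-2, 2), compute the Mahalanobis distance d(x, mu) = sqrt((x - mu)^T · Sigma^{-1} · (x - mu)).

Step 1 — centre the observation: (x - mu) = (-3, 2).

Step 2 — invert Sigma. det(Sigma) = 19·6 - (-6)² = 78.
  Sigma^{-1} = (1/det) · [[d, -b], [-b, a]] = [[0.0769, 0.0769],
 [0.0769, 0.2436]].

Step 3 — form the quadratic (x - mu)^T · Sigma^{-1} · (x - mu):
  Sigma^{-1} · (x - mu) = (-0.0769, 0.2564).
  (x - mu)^T · [Sigma^{-1} · (x - mu)] = (-3)·(-0.0769) + (2)·(0.2564) = 0.7436.

Step 4 — take square root: d = √(0.7436) ≈ 0.8623.

d(x, mu) = √(0.7436) ≈ 0.8623


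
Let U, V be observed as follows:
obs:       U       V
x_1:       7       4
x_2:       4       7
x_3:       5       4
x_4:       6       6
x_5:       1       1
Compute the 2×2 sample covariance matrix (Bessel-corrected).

Step 1 — column means:
  mean(U) = (7 + 4 + 5 + 6 + 1) / 5 = 23/5 = 4.6
  mean(V) = (4 + 7 + 4 + 6 + 1) / 5 = 22/5 = 4.4

Step 2 — sample covariance S[i,j] = (1/(n-1)) · Σ_k (x_{k,i} - mean_i) · (x_{k,j} - mean_j), with n-1 = 4.
  S[U,U] = ((2.4)·(2.4) + (-0.6)·(-0.6) + (0.4)·(0.4) + (1.4)·(1.4) + (-3.6)·(-3.6)) / 4 = 21.2/4 = 5.3
  S[U,V] = ((2.4)·(-0.4) + (-0.6)·(2.6) + (0.4)·(-0.4) + (1.4)·(1.6) + (-3.6)·(-3.4)) / 4 = 11.8/4 = 2.95
  S[V,V] = ((-0.4)·(-0.4) + (2.6)·(2.6) + (-0.4)·(-0.4) + (1.6)·(1.6) + (-3.4)·(-3.4)) / 4 = 21.2/4 = 5.3

S is symmetric (S[j,i] = S[i,j]). Assembling:

S = [[5.3, 2.95],
 [2.95, 5.3]]


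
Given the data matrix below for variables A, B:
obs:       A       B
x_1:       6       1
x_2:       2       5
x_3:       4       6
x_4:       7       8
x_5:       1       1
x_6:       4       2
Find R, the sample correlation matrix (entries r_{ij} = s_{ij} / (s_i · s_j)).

Step 1 — column means:
  mean(A) = (6 + 2 + 4 + 7 + 1 + 4) / 6 = 24/6 = 4
  mean(B) = (1 + 5 + 6 + 8 + 1 + 2) / 6 = 23/6 = 3.8333

Step 2 — sample variances and covariances s[i,j] = (1/(n-1)) · Σ_k (x_{k,i} - mean_i) · (x_{k,j} - mean_j), with n-1 = 5:
  s[A,A] = ((2)·(2) + (-2)·(-2) + (0)·(0) + (3)·(3) + (-3)·(-3) + (0)·(0)) / 5 = 26/5 = 5.2
  s[A,B] = ((2)·(-2.8333) + (-2)·(1.1667) + (0)·(2.1667) + (3)·(4.1667) + (-3)·(-2.8333) + (0)·(-1.8333)) / 5 = 13/5 = 2.6
  s[B,B] = ((-2.8333)·(-2.8333) + (1.1667)·(1.1667) + (2.1667)·(2.1667) + (4.1667)·(4.1667) + (-2.8333)·(-2.8333) + (-1.8333)·(-1.8333)) / 5 = 42.8333/5 = 8.5667
  Sample standard deviations s_i = √(s[i,i]):
  s(A) = √(5.2) = 2.2804
  s(B) = √(8.5667) = 2.9269

Step 3 — r_{ij} = s_{ij} / (s_i · s_j):
  r[A,A] = 1 (diagonal).
  r[A,B] = 2.6 / (2.2804 · 2.9269) = 2.6 / 6.6743 = 0.3896
  r[B,B] = 1 (diagonal).

R is symmetric with unit diagonal. Assembling:

R = [[1, 0.3896],
 [0.3896, 1]]


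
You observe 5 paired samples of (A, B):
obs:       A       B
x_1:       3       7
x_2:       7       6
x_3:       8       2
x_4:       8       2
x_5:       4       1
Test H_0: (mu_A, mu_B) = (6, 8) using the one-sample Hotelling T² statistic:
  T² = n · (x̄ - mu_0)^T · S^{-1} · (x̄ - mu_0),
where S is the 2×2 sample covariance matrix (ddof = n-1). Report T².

Step 1 — sample mean vector:
  mean(A) = (3 + 7 + 8 + 8 + 4) / 5 = 30/5 = 6
  mean(B) = (7 + 6 + 2 + 2 + 1) / 5 = 18/5 = 3.6
  x̄ = (6, 3.6),  deviation x̄ - mu_0 = (6, 3.6) - (6, 8) = (0, -4.4).

Step 2 — sample covariance matrix, S[i,j] = (1/(n-1)) · Σ_k (x_{k,i} - mean_i) · (x_{k,j} - mean_j), divisor n-1 = 4:
  S[A,A] = ((-3)·(-3) + (1)·(1) + (2)·(2) + (2)·(2) + (-2)·(-2)) / 4 = 22/4 = 5.5
  S[A,B] = ((-3)·(3.4) + (1)·(2.4) + (2)·(-1.6) + (2)·(-1.6) + (-2)·(-2.6)) / 4 = -9/4 = -2.25
  S[B,B] = ((3.4)·(3.4) + (2.4)·(2.4) + (-1.6)·(-1.6) + (-1.6)·(-1.6) + (-2.6)·(-2.6)) / 4 = 29.2/4 = 7.3
  S = [[5.5, -2.25],
 [-2.25, 7.3]].

Step 3 — invert S. det(S) = 5.5·7.3 - (-2.25)² = 35.0875.
  S^{-1} = (1/det) · [[d, -b], [-b, a]] = [[0.2081, 0.0641],
 [0.0641, 0.1568]].

Step 4 — quadratic form (x̄ - mu_0)^T · S^{-1} · (x̄ - mu_0):
  S^{-1} · (x̄ - mu_0) = (-0.2822, -0.6897),
  (x̄ - mu_0)^T · [...] = (0)·(-0.2822) + (-4.4)·(-0.6897) = 3.0347.

Step 5 — scale by n: T² = 5 · 3.0347 = 15.1735.

T² ≈ 15.1735


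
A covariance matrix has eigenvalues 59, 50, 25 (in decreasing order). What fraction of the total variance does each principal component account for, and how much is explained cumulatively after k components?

Step 1 — total variance = trace(Sigma) = Σ λ_i = 59 + 50 + 25 = 134.

Step 2 — fraction explained by component i = λ_i / Σ λ:
  PC1: 59/134 = 0.4403
  PC2: 50/134 = 0.3731
  PC3: 25/134 = 0.1866

Step 3 — cumulative fraction after k components = (λ_1 + ... + λ_k) / Σ λ:
  k = 1: 59/134 = 0.4403
  k = 2: (59 + 50)/134 = 109/134 = 0.8134
  k = 3: (59 + 50 + 25)/134 = 134/134 = 1

Summary (fraction, with percent):

explained: PC1 0.4403 (44.03%), PC2 0.3731 (37.31%), PC3 0.1866 (18.66%);  cumulative: 0.4403, 0.8134, 1


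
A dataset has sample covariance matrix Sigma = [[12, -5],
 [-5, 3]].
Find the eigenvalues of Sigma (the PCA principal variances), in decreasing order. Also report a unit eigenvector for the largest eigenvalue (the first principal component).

Step 1 — characteristic polynomial of 2×2 Sigma:
  det(Sigma - λI) = λ² - trace · λ + det = 0.
  trace = 12 + 3 = 15, det = 12·3 - (-5)² = 11.
Step 2 — discriminant:
  Δ = trace² - 4·det = 225 - 44 = 181.
Step 3 — eigenvalues:
  λ = (trace ± √Δ)/2 = (15 ± 13.4536)/2,
  λ_1 = 14.2268,  λ_2 = 0.7732.

Step 4 — unit eigenvector for λ_1: solve (Sigma - λ_1 I)v = 0. First row:
  (12 - 14.2268)·v_x + (-5)·v_y = 0, i.e. (-2.2268)·v_x + (-5)·v_y = 0,
  so v ∝ (b, λ_1 - a) = (-5, 2.2268); multiply by -1 so the first entry is positive: u = (5, -2.2268).
  ||u|| = √((5)² + (-2.2268)²) = √(29.9587) ≈ 5.4735,
  v_1 = u/||u|| ≈ (0.9135, -0.4068) (||v_1|| = 1).

λ_1 = 14.2268,  λ_2 = 0.7732;  v_1 ≈ (0.9135, -0.4068)


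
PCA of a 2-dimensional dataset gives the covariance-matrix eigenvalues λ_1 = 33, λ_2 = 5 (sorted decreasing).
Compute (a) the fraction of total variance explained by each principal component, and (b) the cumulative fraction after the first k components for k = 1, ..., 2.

Step 1 — total variance = trace(Sigma) = Σ λ_i = 33 + 5 = 38.

Step 2 — fraction explained by component i = λ_i / Σ λ:
  PC1: 33/38 = 0.8684
  PC2: 5/38 = 0.1316

Step 3 — cumulative fraction after k components = (λ_1 + ... + λ_k) / Σ λ:
  k = 1: 33/38 = 0.8684
  k = 2: (33 + 5)/38 = 38/38 = 1

Summary (fraction, with percent):

explained: PC1 0.8684 (86.84%), PC2 0.1316 (13.16%);  cumulative: 0.8684, 1


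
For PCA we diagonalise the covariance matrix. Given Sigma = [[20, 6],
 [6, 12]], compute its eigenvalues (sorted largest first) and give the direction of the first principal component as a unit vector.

Step 1 — characteristic polynomial of 2×2 Sigma:
  det(Sigma - λI) = λ² - trace · λ + det = 0.
  trace = 20 + 12 = 32, det = 20·12 - (6)² = 204.
Step 2 — discriminant:
  Δ = trace² - 4·det = 1024 - 816 = 208.
Step 3 — eigenvalues:
  λ = (trace ± √Δ)/2 = (32 ± 14.4222)/2,
  λ_1 = 23.2111,  λ_2 = 8.7889.

Step 4 — unit eigenvector for λ_1: solve (Sigma - λ_1 I)v = 0. First row:
  (20 - 23.2111)·v_x + (6)·v_y = 0, i.e. (-3.2111)·v_x + (6)·v_y = 0,
  so v ∝ (b, λ_1 - a) = (6, 3.2111) = u.
  ||u|| = √((6)² + (3.2111)²) = √(46.3112) ≈ 6.8052,
  v_1 = u/||u|| ≈ (0.8817, 0.4719) (||v_1|| = 1).

λ_1 = 23.2111,  λ_2 = 8.7889;  v_1 ≈ (0.8817, 0.4719)


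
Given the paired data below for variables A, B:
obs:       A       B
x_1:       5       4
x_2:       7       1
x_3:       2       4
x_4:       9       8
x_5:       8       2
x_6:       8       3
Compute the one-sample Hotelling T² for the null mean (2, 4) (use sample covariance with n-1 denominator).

Step 1 — sample mean vector:
  mean(A) = (5 + 7 + 2 + 9 + 8 + 8) / 6 = 39/6 = 6.5
  mean(B) = (4 + 1 + 4 + 8 + 2 + 3) / 6 = 22/6 = 3.6667
  x̄ = (6.5, 3.6667),  deviation x̄ - mu_0 = (6.5, 3.6667) - (2, 4) = (4.5, -0.3333).

Step 2 — sample covariance matrix, S[i,j] = (1/(n-1)) · Σ_k (x_{k,i} - mean_i) · (x_{k,j} - mean_j), divisor n-1 = 5:
  S[A,A] = ((-1.5)·(-1.5) + (0.5)·(0.5) + (-4.5)·(-4.5) + (2.5)·(2.5) + (1.5)·(1.5) + (1.5)·(1.5)) / 5 = 33.5/5 = 6.7
  S[A,B] = ((-1.5)·(0.3333) + (0.5)·(-2.6667) + (-4.5)·(0.3333) + (2.5)·(4.3333) + (1.5)·(-1.6667) + (1.5)·(-0.6667)) / 5 = 4/5 = 0.8
  S[B,B] = ((0.3333)·(0.3333) + (-2.6667)·(-2.6667) + (0.3333)·(0.3333) + (4.3333)·(4.3333) + (-1.6667)·(-1.6667) + (-0.6667)·(-0.6667)) / 5 = 29.3333/5 = 5.8667
  S = [[6.7, 0.8],
 [0.8, 5.8667]].

Step 3 — invert S. det(S) = 6.7·5.8667 - (0.8)² = 38.6667.
  S^{-1} = (1/det) · [[d, -b], [-b, a]] = [[0.1517, -0.0207],
 [-0.0207, 0.1733]].

Step 4 — quadratic form (x̄ - mu_0)^T · S^{-1} · (x̄ - mu_0):
  S^{-1} · (x̄ - mu_0) = (0.6897, -0.1509),
  (x̄ - mu_0)^T · [...] = (4.5)·(0.6897) + (-0.3333)·(-0.1509) = 3.1537.

Step 5 — scale by n: T² = 6 · 3.1537 = 18.9224.

T² ≈ 18.9224


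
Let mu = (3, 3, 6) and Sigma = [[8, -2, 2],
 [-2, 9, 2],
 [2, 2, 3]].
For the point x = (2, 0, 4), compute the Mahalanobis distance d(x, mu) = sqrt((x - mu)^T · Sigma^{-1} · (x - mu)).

Step 1 — centre the observation: (x - mu) = (-1, -3, -2).

Step 2 — invert Sigma (cofactor / det for 3×3, or solve directly):
  Sigma^{-1} = [[0.1917, 0.0833, -0.1833],
 [0.0833, 0.1667, -0.1667],
 [-0.1833, -0.1667, 0.5667]].

Step 3 — form the quadratic (x - mu)^T · Sigma^{-1} · (x - mu):
  Sigma^{-1} · (x - mu) = (-0.075, -0.25, -0.45).
  (x - mu)^T · [Sigma^{-1} · (x - mu)] = (-1)·(-0.075) + (-3)·(-0.25) + (-2)·(-0.45) = 1.725.

Step 4 — take square root: d = √(1.725) ≈ 1.3134.

d(x, mu) = √(1.725) ≈ 1.3134


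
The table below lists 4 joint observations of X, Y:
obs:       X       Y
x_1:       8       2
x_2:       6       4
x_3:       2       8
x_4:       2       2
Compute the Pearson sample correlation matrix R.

Step 1 — column means:
  mean(X) = (8 + 6 + 2 + 2) / 4 = 18/4 = 4.5
  mean(Y) = (2 + 4 + 8 + 2) / 4 = 16/4 = 4

Step 2 — sample variances and covariances s[i,j] = (1/(n-1)) · Σ_k (x_{k,i} - mean_i) · (x_{k,j} - mean_j), with n-1 = 3:
  s[X,X] = ((3.5)·(3.5) + (1.5)·(1.5) + (-2.5)·(-2.5) + (-2.5)·(-2.5)) / 3 = 27/3 = 9
  s[X,Y] = ((3.5)·(-2) + (1.5)·(0) + (-2.5)·(4) + (-2.5)·(-2)) / 3 = -12/3 = -4
  s[Y,Y] = ((-2)·(-2) + (0)·(0) + (4)·(4) + (-2)·(-2)) / 3 = 24/3 = 8
  Sample standard deviations s_i = √(s[i,i]):
  s(X) = √(9) = 3
  s(Y) = √(8) = 2.8284

Step 3 — r_{ij} = s_{ij} / (s_i · s_j):
  r[X,X] = 1 (diagonal).
  r[X,Y] = -4 / (3 · 2.8284) = -4 / 8.4853 = -0.4714
  r[Y,Y] = 1 (diagonal).

R is symmetric with unit diagonal. Assembling:

R = [[1, -0.4714],
 [-0.4714, 1]]
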